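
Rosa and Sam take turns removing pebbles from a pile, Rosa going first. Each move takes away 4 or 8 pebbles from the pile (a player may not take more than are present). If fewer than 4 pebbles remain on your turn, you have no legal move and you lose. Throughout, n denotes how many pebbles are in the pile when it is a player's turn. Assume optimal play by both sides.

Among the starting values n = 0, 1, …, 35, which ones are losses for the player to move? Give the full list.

0, 1, 2, 3, 12, 13, 14, 15, 24, 25, 26, 27

Work bottom-up. With no move the player to move loses. Otherwise the position is W if at least one move leads to an L position for the opponent, and L if every move leads to a W.
n=0: no move → L
n=1: no move → L
n=2: no move → L
n=3: no move → L
n=4: W (go to 0, an L position)
n=5: W (go to 1, an L position)
n=6: W (go to 2, an L position)
n=7: W (go to 3, an L position)
n=8: W (go to 0, an L position)
n=9: W (go to 1, an L position)
n=10: W (go to 2, an L position)
n=11: W (go to 3, an L position)
n=12: L (options 8(W), 4(W) are all W)
n=13: L (options 9(W), 5(W) are all W)
n=14: L (options 10(W), 6(W) are all W)
n=15: L (options 11(W), 7(W) are all W)
n=16: W (go to 12, an L position)
n=17: W (go to 13, an L position)
n=18: W (go to 14, an L position)
n=19: W (go to 15, an L position)
n=20: W (go to 12, an L position)
n=21: W (go to 13, an L position)
n=22: W (go to 14, an L position)
n=23: W (go to 15, an L position)
n=24: L (options 20(W), 16(W) are all W)
n=25: L (options 21(W), 17(W) are all W)
n=26: L (options 22(W), 18(W) are all W)
n=27: L (options 23(W), 19(W) are all W)
n=28: W (go to 24, an L position)
n=29: W (go to 25, an L position)
n=30: W (go to 26, an L position)
n=31: W (go to 27, an L position)
n=32: W (go to 24, an L position)
n=33: W (go to 25, an L position)
n=34: W (go to 26, an L position)
n=35: W (go to 27, an L position)
Reading off the rows marked L gives the requested list; there are 12 such values of n.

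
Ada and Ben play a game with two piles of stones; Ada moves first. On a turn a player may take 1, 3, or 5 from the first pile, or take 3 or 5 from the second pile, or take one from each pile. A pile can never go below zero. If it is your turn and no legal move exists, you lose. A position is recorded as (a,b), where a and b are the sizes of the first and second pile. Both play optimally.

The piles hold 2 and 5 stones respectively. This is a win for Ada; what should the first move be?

Build the W/L table. Terminal = L. A non-terminal position is W if it has a move to some L; otherwise it is L.
No move ever increases a pile, so every position that can arise here has a ≤ 2 and b ≤ 5; it is enough to label the cells with 0 ≤ a ≤ 2 and 0 ≤ b ≤ 5.
Every move lowers a or b (never raises either), so fill the grid row by row in increasing a, and left to right within a row: each cell's successors are then already labelled.
      b=0  b=1  b=2  b=3  b=4  b=5
a=0:    L    L    L    W    W    W
a=1:    W    W    W    W    L    L
a=2:    L    L    L    W    W    W
Cells with no legal move (terminal, hence L): (0,0), (0,1), (0,2).
The remaining L cells, each justified by listing all of its moves:
(1,4): moves to (0,4)(W), (1,1)(W), (0,3)(W); every one is W ⇒ L
(1,5): moves to (0,5)(W), (1,2)(W), (1,0)(W), (0,4)(W); every one is W ⇒ L
(2,0): the only move is to (1,0)(W), a W ⇒ L
(2,1): moves to (1,1)(W), (1,0)(W); every one is W ⇒ L
(2,2): moves to (1,2)(W), (1,1)(W); every one is W ⇒ L
Every other cell has at least one move into one of the L cells above, so it is W.
From (2,5), the L positions reachable in one move are: (1,5), (2,2), (2,0), (1,4). Any move reaching one of these is winning.

Move to (1,5).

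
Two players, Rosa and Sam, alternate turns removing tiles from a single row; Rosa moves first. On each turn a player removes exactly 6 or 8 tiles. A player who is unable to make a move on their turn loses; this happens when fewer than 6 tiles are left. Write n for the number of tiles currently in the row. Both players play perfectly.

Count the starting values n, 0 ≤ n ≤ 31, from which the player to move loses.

Label each position W (a win for the player to move) or L (a loss). A position with no legal move is L; any other position is W exactly when some move reaches an L, and L when every move reaches a W.
n=0: no move → L
n=1: no move → L
n=2: no move → L
n=3: no move → L
n=4: no move → L
n=5: no move → L
n=6: reaches L-position 0 → W
n=7: reaches L-position 1 → W
n=8: reaches L-position 2 → W
n=9: reaches L-position 3 → W
n=10: reaches L-position 4 → W
n=11: reaches L-position 5 → W
n=12: reaches L-position 4 → W
n=13: reaches L-position 5 → W
n=14: only reaches 8(W), 6(W), all W → L
n=15: only reaches 9(W), 7(W), all W → L
n=16: only reaches 10(W), 8(W), all W → L
n=17: only reaches 11(W), 9(W), all W → L
n=18: only reaches 12(W), 10(W), all W → L
n=19: only reaches 13(W), 11(W), all W → L
n=20: reaches L-position 14 → W
n=21: reaches L-position 15 → W
n=22: reaches L-position 16 → W
n=23: reaches L-position 17 → W
n=24: reaches L-position 18 → W
n=25: reaches L-position 19 → W
n=26: reaches L-position 18 → W
n=27: reaches L-position 19 → W
n=28: only reaches 22(W), 20(W), all W → L
n=29: only reaches 23(W), 21(W), all W → L
n=30: only reaches 24(W), 22(W), all W → L
n=31: only reaches 25(W), 23(W), all W → L
L entries with 0 ≤ n ≤ 31: n = 0, 1, 2, 3, 4, 5, 14, 15, 16, 17, 18, 19, 28, 29, 30, 31; that makes 16.

16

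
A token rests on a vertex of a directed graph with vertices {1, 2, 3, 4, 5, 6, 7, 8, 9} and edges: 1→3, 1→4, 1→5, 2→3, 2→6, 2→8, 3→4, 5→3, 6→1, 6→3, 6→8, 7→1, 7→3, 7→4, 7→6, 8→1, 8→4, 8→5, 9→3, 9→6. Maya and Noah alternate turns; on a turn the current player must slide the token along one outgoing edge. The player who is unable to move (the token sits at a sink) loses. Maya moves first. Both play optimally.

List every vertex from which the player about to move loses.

Compute win/loss labels from the base case upward. A position with no move is L. Any other position is W if it can reach an L in one move, else L.
Every edge goes from a vertex to one that appears earlier in the order 4, 3, 5, 1, 8, 6, 9, 7, 2, so processing vertices in that order labels each vertex after all of its successors.
4: no outgoing edge → L
3: →4(L), so W
5: →3(W) only, which is W, so L
1: →5(L), so W
8: →5(L), so W
6: →8(W), 1(W), 3(W) — all W, so L
9: →6(L), so W
7: →6(L), so W
2: →6(L), so W
Reading off the rows marked L gives the requested list; there are 3 such vertices.

4, 5, 6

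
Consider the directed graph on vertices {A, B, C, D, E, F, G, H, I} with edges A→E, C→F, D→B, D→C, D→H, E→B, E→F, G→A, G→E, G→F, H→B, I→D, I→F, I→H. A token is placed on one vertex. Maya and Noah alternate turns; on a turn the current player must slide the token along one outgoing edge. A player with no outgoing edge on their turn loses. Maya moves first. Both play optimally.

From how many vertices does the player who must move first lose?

3

Compute win/loss labels from the base case upward. A position with no move is L. Any other position is W if it can reach an L in one move, else L.
Every edge goes from a vertex to one that appears earlier in the order F, B, E, C, H, D, I, A, G, so processing vertices in that order labels each vertex after all of its successors.
F: no outgoing edge → L
B: no outgoing edge → L
E: W (go to B, an L position)
C: W (go to F, an L position)
H: W (go to B, an L position)
D: W (go to B, an L position)
I: W (go to F, an L position)
A: L (sole option E(W) is W)
G: W (go to A, an L position)
The L vertices are A, B, F; that is 3 in all.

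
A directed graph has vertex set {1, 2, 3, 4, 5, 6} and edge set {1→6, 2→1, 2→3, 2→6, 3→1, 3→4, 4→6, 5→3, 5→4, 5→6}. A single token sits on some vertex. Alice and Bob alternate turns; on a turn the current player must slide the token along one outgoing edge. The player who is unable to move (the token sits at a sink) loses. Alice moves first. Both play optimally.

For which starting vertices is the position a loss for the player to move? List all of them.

Label each position W (a win for the player to move) or L (a loss). A position with no legal move is L; any other position is W exactly when some move reaches an L, and L when every move reaches a W.
Every edge goes from a vertex to one that appears earlier in the order 6, 1, 4, 3, 2, 5, so processing vertices in that order labels each vertex after all of its successors.
6: no outgoing edge → L
1: reaches L-position 6 → W
4: reaches L-position 6 → W
3: only reaches 4(W), 1(W), all W → L
2: reaches L-position 3 → W
5: reaches L-position 3 → W
The losing starting vertices are exactly the entries labelled L in this table (2 of them).

3, 6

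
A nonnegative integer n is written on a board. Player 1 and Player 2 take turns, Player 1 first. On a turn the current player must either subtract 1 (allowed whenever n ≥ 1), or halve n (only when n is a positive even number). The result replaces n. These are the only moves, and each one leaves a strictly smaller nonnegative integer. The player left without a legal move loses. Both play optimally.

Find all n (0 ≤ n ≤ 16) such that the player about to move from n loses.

0, 2, 5, 7, 9, 11, 13, 15

Work bottom-up. With no move the player to move loses. Otherwise the position is W if at least one move leads to an L position for the opponent, and L if every move leads to a W.
n=0: no move → L
n=1: W (go to 0, an L position)
n=2: L (sole option 1(W) is W)
n=3: W (go to 2, an L position)
n=4: W (go to 2, an L position)
n=5: L (sole option 4(W) is W)
n=6: W (go to 5, an L position)
n=7: L (sole option 6(W) is W)
n=8: W (go to 7, an L position)
n=9: L (sole option 8(W) is W)
n=10: W (go to 5, an L position)
n=11: L (sole option 10(W) is W)
n=12: W (go to 11, an L position)
n=13: L (sole option 12(W) is W)
n=14: W (go to 7, an L position)
n=15: L (sole option 14(W) is W)
n=16: W (go to 15, an L position)
The losing starting values of n are exactly the entries labelled L in this table (8 of them).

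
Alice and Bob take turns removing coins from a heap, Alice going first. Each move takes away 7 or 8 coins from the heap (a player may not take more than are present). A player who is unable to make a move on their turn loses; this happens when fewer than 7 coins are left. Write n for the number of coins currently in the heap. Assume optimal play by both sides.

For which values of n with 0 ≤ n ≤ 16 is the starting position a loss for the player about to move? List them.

Classify positions by backward induction: terminal positions (no move available) are L. From any other position, the mover wins iff some move reaches an L.
n=0: no move → L
n=1: no move → L
n=2: no move → L
n=3: no move → L
n=4: no move → L
n=5: no move → L
n=6: no move → L
n=7: →0(L), so W
n=8: →1(L), so W
n=9: →2(L), so W
n=10: →3(L), so W
n=11: →4(L), so W
n=12: →5(L), so W
n=13: →6(L), so W
n=14: →6(L), so W
n=15: →8(W), 7(W) — all W, so L
n=16: →9(W), 8(W) — all W, so L
The losing starting values of n are exactly the entries labelled L in this table (9 of them).

0, 1, 2, 3, 4, 5, 6, 15, 16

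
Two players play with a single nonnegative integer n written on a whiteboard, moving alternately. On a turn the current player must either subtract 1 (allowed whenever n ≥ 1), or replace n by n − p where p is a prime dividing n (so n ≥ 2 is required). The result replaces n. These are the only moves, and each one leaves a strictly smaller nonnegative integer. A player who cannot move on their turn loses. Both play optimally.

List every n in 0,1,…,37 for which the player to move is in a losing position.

Classify positions by backward induction: terminal positions (no move available) are L. From any other position, the mover wins iff some move reaches an L.
n=0: no move → L
n=1: reaches L-position 0 → W
n=2: reaches L-position 0 → W
n=3: reaches L-position 0 → W
n=4: only reaches 2(W), 3(W), all W → L
n=5: reaches L-position 0 → W
n=6: reaches L-position 4 → W
n=7: reaches L-position 0 → W
n=8: only reaches 6(W), 7(W), all W → L
n=9: reaches L-position 8 → W
n=10: reaches L-position 8 → W
n=11: reaches L-position 0 → W
n=12: only reaches 9(W), 10(W), 11(W), all W → L
n=13: reaches L-position 0 → W
n=14: reaches L-position 12 → W
n=15: reaches L-position 12 → W
n=16: only reaches 14(W), 15(W), all W → L
n=17: reaches L-position 0 → W
n=18: reaches L-position 16 → W
n=19: reaches L-position 0 → W
n=20: only reaches 15(W), 18(W), 19(W), all W → L
n=21: reaches L-position 20 → W
n=22: reaches L-position 20 → W
n=23: reaches L-position 0 → W
n=24: only reaches 21(W), 22(W), 23(W), all W → L
n=25: reaches L-position 20 → W
n=26: reaches L-position 24 → W
n=27: reaches L-position 24 → W
n=28: only reaches 21(W), 26(W), 27(W), all W → L
n=29: reaches L-position 0 → W
n=30: reaches L-position 28 → W
n=31: reaches L-position 0 → W
n=32: only reaches 30(W), 31(W), all W → L
n=33: reaches L-position 32 → W
n=34: reaches L-position 32 → W
n=35: reaches L-position 28 → W
n=36: only reaches 33(W), 34(W), 35(W), all W → L
n=37: reaches L-position 0 → W
The losing starting values of n are exactly the entries labelled L in this table (10 of them).

0, 4, 8, 12, 16, 20, 24, 28, 32, 36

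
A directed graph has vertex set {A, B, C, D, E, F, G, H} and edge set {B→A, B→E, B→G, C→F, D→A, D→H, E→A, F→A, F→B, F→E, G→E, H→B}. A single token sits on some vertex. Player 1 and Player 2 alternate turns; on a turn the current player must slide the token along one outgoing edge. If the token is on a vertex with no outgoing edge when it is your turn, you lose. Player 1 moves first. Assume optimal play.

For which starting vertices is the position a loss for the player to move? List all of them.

A, C, G, H

Positions with no move are L. A position that does have a move is losing for the player to move precisely when every available move leads to a winning position for the opponent. Fill in the labels:
Every edge goes from a vertex to one that appears earlier in the order A, E, G, B, F, C, H, D, so processing vertices in that order labels each vertex after all of its successors.
A: no outgoing edge → L
E: reaches L-position A → W
G: only reaches E(W), which is W → L
B: reaches L-position G → W
F: reaches L-position A → W
C: only reaches F(W), which is W → L
H: only reaches B(W), which is W → L
D: reaches L-position H → W
Reading off the rows marked L gives the requested list; there are 4 such vertices.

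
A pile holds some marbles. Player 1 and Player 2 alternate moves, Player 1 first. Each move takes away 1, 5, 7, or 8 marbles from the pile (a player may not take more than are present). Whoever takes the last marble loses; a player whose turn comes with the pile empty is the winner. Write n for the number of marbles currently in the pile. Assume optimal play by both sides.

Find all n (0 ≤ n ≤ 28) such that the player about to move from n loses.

1, 3, 5, 7, 16, 18, 20, 22

Positions with no move are W. A position that does have a move is losing for the player to move precisely when every available move leads to a winning position for the opponent. Fill in the labels:
n=0: no move; the opponent has just taken the last marble and therefore loses → W
n=1: L (sole option 0(W) is W)
n=2: W (go to 1, an L position)
n=3: L (sole option 2(W) is W)
n=4: W (go to 3, an L position)
n=5: L (options 4(W), 0(W) are all W)
n=6: W (go to 5, an L position)
n=7: L (options 6(W), 2(W), 0(W) are all W)
n=8: W (go to 7, an L position)
n=9: W (go to 1, an L position)
n=10: W (go to 5, an L position)
n=11: W (go to 3, an L position)
n=12: W (go to 7, an L position)
n=13: W (go to 5, an L position)
n=14: W (go to 7, an L position)
n=15: W (go to 7, an L position)
n=16: L (options 15(W), 11(W), 9(W), 8(W) are all W)
n=17: W (go to 16, an L position)
n=18: L (options 17(W), 13(W), 11(W), 10(W) are all W)
n=19: W (go to 18, an L position)
n=20: L (options 19(W), 15(W), 13(W), 12(W) are all W)
n=21: W (go to 20, an L position)
n=22: L (options 21(W), 17(W), 15(W), 14(W) are all W)
n=23: W (go to 22, an L position)
n=24: W (go to 16, an L position)
n=25: W (go to 20, an L position)
n=26: W (go to 18, an L position)
n=27: W (go to 22, an L position)
n=28: W (go to 20, an L position)
The losing starting values of n are exactly the entries labelled L in this table (8 of them).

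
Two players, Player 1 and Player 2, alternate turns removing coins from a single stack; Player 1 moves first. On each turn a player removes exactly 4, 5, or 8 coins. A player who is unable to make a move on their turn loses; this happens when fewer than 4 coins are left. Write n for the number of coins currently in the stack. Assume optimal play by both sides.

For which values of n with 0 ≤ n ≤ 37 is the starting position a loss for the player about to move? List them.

Use the standard recursion: the mover loses at a terminal position; elsewhere, the mover wins exactly when some move hands the opponent an L position.
n=0: no move → L
n=1: no move → L
n=2: no move → L
n=3: no move → L
n=4: W (go to 0, an L position)
n=5: W (go to 1, an L position)
n=6: W (go to 2, an L position)
n=7: W (go to 3, an L position)
n=8: W (go to 3, an L position)
n=9: W (go to 1, an L position)
n=10: W (go to 2, an L position)
n=11: W (go to 3, an L position)
n=12: L (options 8(W), 7(W), 4(W) are all W)
n=13: L (options 9(W), 8(W), 5(W) are all W)
n=14: L (options 10(W), 9(W), 6(W) are all W)
n=15: L (options 11(W), 10(W), 7(W) are all W)
n=16: W (go to 12, an L position)
n=17: W (go to 13, an L position)
n=18: W (go to 14, an L position)
n=19: W (go to 15, an L position)
n=20: W (go to 15, an L position)
n=21: W (go to 13, an L position)
n=22: W (go to 14, an L position)
n=23: W (go to 15, an L position)
n=24: L (options 20(W), 19(W), 16(W) are all W)
n=25: L (options 21(W), 20(W), 17(W) are all W)
n=26: L (options 22(W), 21(W), 18(W) are all W)
n=27: L (options 23(W), 22(W), 19(W) are all W)
n=28: W (go to 24, an L position)
n=29: W (go to 25, an L position)
n=30: W (go to 26, an L position)
n=31: W (go to 27, an L position)
n=32: W (go to 27, an L position)
n=33: W (go to 25, an L position)
n=34: W (go to 26, an L position)
n=35: W (go to 27, an L position)
n=36: L (options 32(W), 31(W), 28(W) are all W)
n=37: L (options 33(W), 32(W), 29(W) are all W)
The losing starting values of n are exactly the entries labelled L in this table (14 of them).

0, 1, 2, 3, 12, 13, 14, 15, 24, 25, 26, 27, 36, 37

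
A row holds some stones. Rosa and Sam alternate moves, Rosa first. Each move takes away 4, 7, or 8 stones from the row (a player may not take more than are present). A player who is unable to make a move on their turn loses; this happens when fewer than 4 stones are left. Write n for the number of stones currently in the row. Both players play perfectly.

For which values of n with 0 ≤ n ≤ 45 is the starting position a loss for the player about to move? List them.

Label each position W (a win for the player to move) or L (a loss). A position with no legal move is L; any other position is W exactly when some move reaches an L, and L when every move reaches a W.
n=0: no move → L
n=1: no move → L
n=2: no move → L
n=3: no move → L
n=4: →0(L), so W
n=5: →1(L), so W
n=6: →2(L), so W
n=7: →3(L), so W
n=8: →1(L), so W
n=9: →2(L), so W
n=10: →3(L), so W
n=11: →3(L), so W
n=12: →8(W), 5(W), 4(W) — all W, so L
n=13: →9(W), 6(W), 5(W) — all W, so L
n=14: →10(W), 7(W), 6(W) — all W, so L
n=15: →11(W), 8(W), 7(W) — all W, so L
n=16: →12(L), so W
n=17: →13(L), so W
n=18: →14(L), so W
n=19: →15(L), so W
n=20: →13(L), so W
n=21: →14(L), so W
n=22: →15(L), so W
n=23: →15(L), so W
n=24: →20(W), 17(W), 16(W) — all W, so L
n=25: →21(W), 18(W), 17(W) — all W, so L
n=26: →22(W), 19(W), 18(W) — all W, so L
n=27: →23(W), 20(W), 19(W) — all W, so L
n=28: →24(L), so W
n=29: →25(L), so W
n=30: →26(L), so W
n=31: →27(L), so W
n=32: →25(L), so W
n=33: →26(L), so W
n=34: →27(L), so W
n=35: →27(L), so W
n=36: →32(W), 29(W), 28(W) — all W, so L
n=37: →33(W), 30(W), 29(W) — all W, so L
n=38: →34(W), 31(W), 30(W) — all W, so L
n=39: →35(W), 32(W), 31(W) — all W, so L
n=40: →36(L), so W
n=41: →37(L), so W
n=42: →38(L), so W
n=43: →39(L), so W
n=44: →37(L), so W
n=45: →38(L), so W
Reading off the rows marked L gives the requested list; there are 16 such values of n.

0, 1, 2, 3, 12, 13, 14, 15, 24, 25, 26, 27, 36, 37, 38, 39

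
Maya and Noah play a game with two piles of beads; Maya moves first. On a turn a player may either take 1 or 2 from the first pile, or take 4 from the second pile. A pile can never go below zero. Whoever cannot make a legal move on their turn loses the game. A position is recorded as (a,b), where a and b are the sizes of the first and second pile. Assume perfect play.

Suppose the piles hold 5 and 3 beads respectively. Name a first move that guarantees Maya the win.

Move to (3,3).

Classify positions by backward induction: terminal positions (no move available) are L. From any other position, the mover wins iff some move reaches an L.
No move ever increases a pile, so every position that can arise here has a ≤ 5 and b ≤ 3; it is enough to label the cells with 0 ≤ a ≤ 5 and 0 ≤ b ≤ 3.
Every move lowers a or b (never raises either), so fill the grid row by row in increasing a, and left to right within a row: each cell's successors are then already labelled.
      b=0  b=1  b=2  b=3
a=0:    L    L    L    L
a=1:    W    W    W    W
a=2:    W    W    W    W
a=3:    L    L    L    L
a=4:    W    W    W    W
a=5:    W    W    W    W
Cells with no legal move (terminal, hence L): (0,0), (0,1), (0,2), (0,3).
The remaining L cells, each justified by listing all of its moves:
(3,0): L (options (2,0)(W), (1,0)(W) are all W)
(3,1): L (options (2,1)(W), (1,1)(W) are all W)
(3,2): L (options (2,2)(W), (1,2)(W) are all W)
(3,3): L (options (2,3)(W), (1,3)(W) are all W)
Every other cell has at least one move into one of the L cells above, so it is W.
From (5,3), the L positions reachable in one move are: (3,3).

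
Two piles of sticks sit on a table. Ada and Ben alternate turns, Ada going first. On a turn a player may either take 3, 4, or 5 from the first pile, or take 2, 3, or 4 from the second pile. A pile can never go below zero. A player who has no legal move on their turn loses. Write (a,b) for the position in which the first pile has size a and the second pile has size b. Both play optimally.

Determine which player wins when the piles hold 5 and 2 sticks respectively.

Positions with no move are L. A position that does have a move is losing for the player to move precisely when every available move leads to a winning position for the opponent. Fill in the labels:
No move ever increases a pile, so every position that can arise here has a ≤ 5 and b ≤ 2; it is enough to label the cells with 0 ≤ a ≤ 5 and 0 ≤ b ≤ 2.
Every move lowers a or b (never raises either), so fill the grid row by row in increasing a, and left to right within a row: each cell's successors are then already labelled.
      b=0  b=1  b=2
a=0:    L    L    W
a=1:    L    L    W
a=2:    L    L    W
a=3:    W    W    L
a=4:    W    W    L
a=5:    W    W    L
Cells with no legal move (terminal, hence L): (0,0), (0,1), (1,0), (1,1), (2,0), (2,1).
The remaining L cells, each justified by listing all of its moves:
(3,2): →(0,2)(W), (3,0)(W) — all W, so L
(4,2): →(1,2)(W), (0,2)(W), (4,0)(W) — all W, so L
(5,2): →(2,2)(W), (1,2)(W), (0,2)(W), (5,0)(W) — all W, so L
Every other cell has at least one move into one of the L cells above, so it is W.
Every move from (5,2) reaches a W position, so the mover loses.

Ben wins.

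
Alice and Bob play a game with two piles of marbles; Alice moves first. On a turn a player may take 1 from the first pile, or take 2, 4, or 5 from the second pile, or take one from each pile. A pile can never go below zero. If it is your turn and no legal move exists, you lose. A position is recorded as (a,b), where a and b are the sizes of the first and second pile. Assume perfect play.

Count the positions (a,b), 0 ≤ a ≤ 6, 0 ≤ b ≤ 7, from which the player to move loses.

18

Classify positions by backward induction: terminal positions (no move available) are L. From any other position, the mover wins iff some move reaches an L.
Every move lowers a or b (never raises either), so fill the grid row by row in increasing a, and left to right within a row: each cell's successors are then already labelled.
      b=0  b=1  b=2  b=3  b=4  b=5  b=6  b=7
a=0:    L    L    W    W    W    W    W    L
a=1:    W    W    W    L    L    W    W    W
a=2:    L    L    W    W    W    W    W    L
a=3:    W    W    W    L    L    W    W    W
a=4:    L    L    W    W    W    W    W    L
a=5:    W    W    W    L    L    W    W    W
a=6:    L    L    W    W    W    W    W    L
Cells with no legal move (terminal, hence L): (0,0), (0,1).
The remaining L cells, each justified by listing all of its moves:
(0,7): only reaches (0,5)(W), (0,3)(W), (0,2)(W), all W → L
(1,3): only reaches (0,3)(W), (1,1)(W), (0,2)(W), all W → L
(1,4): only reaches (0,4)(W), (1,2)(W), (1,0)(W), (0,3)(W), all W → L
(2,0): only reaches (1,0)(W), which is W → L
(2,1): only reaches (1,1)(W), (1,0)(W), all W → L
(2,7): only reaches (1,7)(W), (2,5)(W), (2,3)(W), (2,2)(W), (1,6)(W), all W → L
(3,3): only reaches (2,3)(W), (3,1)(W), (2,2)(W), all W → L
(3,4): only reaches (2,4)(W), (3,2)(W), (3,0)(W), (2,3)(W), all W → L
(4,0): only reaches (3,0)(W), which is W → L
(4,1): only reaches (3,1)(W), (3,0)(W), all W → L
(4,7): only reaches (3,7)(W), (4,5)(W), (4,3)(W), (4,2)(W), (3,6)(W), all W → L
(5,3): only reaches (4,3)(W), (5,1)(W), (4,2)(W), all W → L
(5,4): only reaches (4,4)(W), (5,2)(W), (5,0)(W), (4,3)(W), all W → L
(6,0): only reaches (5,0)(W), which is W → L
(6,1): only reaches (5,1)(W), (5,0)(W), all W → L
(6,7): only reaches (5,7)(W), (6,5)(W), (6,3)(W), (6,2)(W), (5,6)(W), all W → L
Every other cell has at least one move into one of the L cells above, so it is W.
L cells per row: a=0: 3, a=1: 2, a=2: 3, a=3: 2, a=4: 3, a=5: 2, a=6: 3; total 18.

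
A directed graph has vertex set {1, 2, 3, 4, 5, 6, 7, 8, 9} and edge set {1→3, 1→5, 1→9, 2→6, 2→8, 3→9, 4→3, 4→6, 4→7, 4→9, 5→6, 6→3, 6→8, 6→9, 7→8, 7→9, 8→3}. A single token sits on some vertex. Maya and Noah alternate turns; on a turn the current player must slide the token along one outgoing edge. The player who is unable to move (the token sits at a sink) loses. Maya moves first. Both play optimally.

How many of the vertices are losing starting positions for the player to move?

Build the W/L table. Terminal = L. A non-terminal position is W if it has a move to some L; otherwise it is L.
Every edge goes from a vertex to one that appears earlier in the order 9, 3, 8, 7, 6, 2, 4, 5, 1, so processing vertices in that order labels each vertex after all of its successors.
9: no outgoing edge → L
3: W (go to 9, an L position)
8: L (sole option 3(W) is W)
7: W (go to 8, an L position)
6: W (go to 8, an L position)
2: W (go to 8, an L position)
4: W (go to 9, an L position)
5: L (sole option 6(W) is W)
1: W (go to 5, an L position)
The L vertices are 5, 8, 9; that is 3 in all.

3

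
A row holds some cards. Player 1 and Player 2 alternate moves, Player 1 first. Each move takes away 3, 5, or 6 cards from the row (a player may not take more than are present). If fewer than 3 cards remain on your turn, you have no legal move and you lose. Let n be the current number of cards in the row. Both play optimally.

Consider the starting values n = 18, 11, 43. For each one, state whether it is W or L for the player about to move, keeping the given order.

Classify positions by backward induction: terminal positions (no move available) are L. From any other position, the mover wins iff some move reaches an L.
n=0: no move → L
n=1: no move → L
n=2: no move → L
n=3: can move to 0, which is L ⇒ W
n=4: can move to 1, which is L ⇒ W
n=5: can move to 2, which is L ⇒ W
n=6: can move to 1, which is L ⇒ W
n=7: can move to 2, which is L ⇒ W
n=8: can move to 2, which is L ⇒ W
n=9: moves to 6(W), 4(W), 3(W); every one is W ⇒ L
n=10: moves to 7(W), 5(W), 4(W); every one is W ⇒ L
n=11: moves to 8(W), 6(W), 5(W); every one is W ⇒ L
n=12: can move to 9, which is L ⇒ W
n=13: can move to 10, which is L ⇒ W
n=14: can move to 11, which is L ⇒ W
n=15: can move to 10, which is L ⇒ W
n=16: can move to 11, which is L ⇒ W
n=17: can move to 11, which is L ⇒ W
n=18: moves to 15(W), 13(W), 12(W); every one is W ⇒ L
n=19: moves to 16(W), 14(W), 13(W); every one is W ⇒ L
n=20: moves to 17(W), 15(W), 14(W); every one is W ⇒ L
n=21: can move to 18, which is L ⇒ W
n=22: can move to 19, which is L ⇒ W
n=23: can move to 20, which is L ⇒ W
n=24: can move to 19, which is L ⇒ W
n=25: can move to 20, which is L ⇒ W
n=26: can move to 20, which is L ⇒ W
n=27: moves to 24(W), 22(W), 21(W); every one is W ⇒ L
n=28: moves to 25(W), 23(W), 22(W); every one is W ⇒ L
n=29: moves to 26(W), 24(W), 23(W); every one is W ⇒ L
n=30: can move to 27, which is L ⇒ W
n=31: can move to 28, which is L ⇒ W
n=32: can move to 29, which is L ⇒ W
n=33: can move to 28, which is L ⇒ W
n=34: can move to 29, which is L ⇒ W
n=35: can move to 29, which is L ⇒ W
n=36: moves to 33(W), 31(W), 30(W); every one is W ⇒ L
n=37: moves to 34(W), 32(W), 31(W); every one is W ⇒ L
n=38: moves to 35(W), 33(W), 32(W); every one is W ⇒ L
n=39: can move to 36, which is L ⇒ W
n=40: can move to 37, which is L ⇒ W
n=41: can move to 38, which is L ⇒ W
n=42: can move to 37, which is L ⇒ W
n=43: can move to 38, which is L ⇒ W

18: L, 11: L, 43: W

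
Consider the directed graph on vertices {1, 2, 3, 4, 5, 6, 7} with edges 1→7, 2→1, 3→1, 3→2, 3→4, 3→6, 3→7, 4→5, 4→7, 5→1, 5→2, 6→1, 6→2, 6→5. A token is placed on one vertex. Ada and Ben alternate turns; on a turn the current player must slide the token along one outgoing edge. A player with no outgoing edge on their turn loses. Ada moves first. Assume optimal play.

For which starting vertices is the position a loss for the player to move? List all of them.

2, 7

Classify positions by backward induction: terminal positions (no move available) are L. From any other position, the mover wins iff some move reaches an L.
Every edge goes from a vertex to one that appears earlier in the order 7, 1, 2, 5, 6, 4, 3, so processing vertices in that order labels each vertex after all of its successors.
7: no outgoing edge → L
1: →7(L), so W
2: →1(W) only, which is W, so L
5: →2(L), so W
6: →2(L), so W
4: →7(L), so W
3: →2(L), so W
Reading off the rows marked L gives the requested list; there are 2 such vertices.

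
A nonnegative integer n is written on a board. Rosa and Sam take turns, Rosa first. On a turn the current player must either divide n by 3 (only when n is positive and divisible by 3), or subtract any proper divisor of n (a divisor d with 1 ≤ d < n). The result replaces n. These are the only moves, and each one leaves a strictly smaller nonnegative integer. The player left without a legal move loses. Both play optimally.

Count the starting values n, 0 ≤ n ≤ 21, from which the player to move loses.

Use the standard recursion: the mover loses at a terminal position; elsewhere, the mover wins exactly when some move hands the opponent an L position.
n=0: no move → L
n=1: no move → L
n=2: can move to 1, which is L ⇒ W
n=3: can move to 1, which is L ⇒ W
n=4: moves to 2(W), 3(W); every one is W ⇒ L
n=5: can move to 4, which is L ⇒ W
n=6: can move to 4, which is L ⇒ W
n=7: the only move is to 6(W), a W ⇒ L
n=8: can move to 4, which is L ⇒ W
n=9: moves to 3(W), 6(W), 8(W); every one is W ⇒ L
n=10: can move to 9, which is L ⇒ W
n=11: the only move is to 10(W), a W ⇒ L
n=12: can move to 4, which is L ⇒ W
n=13: the only move is to 12(W), a W ⇒ L
n=14: can move to 7, which is L ⇒ W
n=15: moves to 5(W), 10(W), 12(W), 14(W); every one is W ⇒ L
n=16: can move to 15, which is L ⇒ W
n=17: the only move is to 16(W), a W ⇒ L
n=18: can move to 9, which is L ⇒ W
n=19: the only move is to 18(W), a W ⇒ L
n=20: can move to 15, which is L ⇒ W
n=21: can move to 7, which is L ⇒ W
L entries with 0 ≤ n ≤ 21: n = 0, 1, 4, 7, 9, 11, 13, 15, 17, 19; that makes 10.

10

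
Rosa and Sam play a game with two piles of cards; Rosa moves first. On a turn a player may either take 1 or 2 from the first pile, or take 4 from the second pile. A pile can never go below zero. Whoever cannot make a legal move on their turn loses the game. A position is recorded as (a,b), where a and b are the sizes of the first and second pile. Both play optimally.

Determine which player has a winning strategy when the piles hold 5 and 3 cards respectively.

Classify positions by backward induction: terminal positions (no move available) are L. From any other position, the mover wins iff some move reaches an L.
No move ever increases a pile, so every position that can arise here has a ≤ 5 and b ≤ 3; it is enough to label the cells with 0 ≤ a ≤ 5 and 0 ≤ b ≤ 3.
Every move lowers a or b (never raises either), so fill the grid row by row in increasing a, and left to right within a row: each cell's successors are then already labelled.
      b=0  b=1  b=2  b=3
a=0:    L    L    L    L
a=1:    W    W    W    W
a=2:    W    W    W    W
a=3:    L    L    L    L
a=4:    W    W    W    W
a=5:    W    W    W    W
Cells with no legal move (terminal, hence L): (0,0), (0,1), (0,2), (0,3).
The remaining L cells, each justified by listing all of its moves:
(3,0): L (options (2,0)(W), (1,0)(W) are all W)
(3,1): L (options (2,1)(W), (1,1)(W) are all W)
(3,2): L (options (2,2)(W), (1,2)(W) are all W)
(3,3): L (options (2,3)(W), (1,3)(W) are all W)
Every other cell has at least one move into one of the L cells above, so it is W.
From (5,3) Rosa can move to (3,3), reaching an L position.

Rosa wins.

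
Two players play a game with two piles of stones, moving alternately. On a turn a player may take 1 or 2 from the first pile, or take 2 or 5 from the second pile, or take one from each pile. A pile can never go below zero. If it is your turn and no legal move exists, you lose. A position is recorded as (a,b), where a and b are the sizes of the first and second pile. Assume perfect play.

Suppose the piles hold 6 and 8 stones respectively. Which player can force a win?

Positions with no move are L. A position that does have a move is losing for the player to move precisely when every available move leads to a winning position for the opponent. Fill in the labels:
No move ever increases a pile, so every position that can arise here has a ≤ 6 and b ≤ 8; it is enough to label the cells with 0 ≤ a ≤ 6 and 0 ≤ b ≤ 8.
Every move lowers a or b (never raises either), so fill the grid row by row in increasing a, and left to right within a row: each cell's successors are then already labelled.
      b=0  b=1  b=2  b=3  b=4  b=5  b=6  b=7  b=8
a=0:    L    L    W    W    L    W    W    L    L
a=1:    W    W    W    L    W    W    L    W    W
a=2:    W    W    L    W    W    L    W    W    W
a=3:    L    L    W    W    L    W    W    L    L
a=4:    W    W    W    L    W    W    L    W    W
a=5:    W    W    L    W    W    L    W    W    W
a=6:    L    L    W    W    L    W    W    L    L
Cells with no legal move (terminal, hence L): (0,0), (0,1).
The remaining L cells, each justified by listing all of its moves:
(0,4): L (sole option (0,2)(W) is W)
(0,7): L (options (0,5)(W), (0,2)(W) are all W)
(0,8): L (options (0,6)(W), (0,3)(W) are all W)
(1,3): L (options (0,3)(W), (1,1)(W), (0,2)(W) are all W)
(1,6): L (options (0,6)(W), (1,4)(W), (1,1)(W), (0,5)(W) are all W)
(2,2): L (options (1,2)(W), (0,2)(W), (2,0)(W), (1,1)(W) are all W)
(2,5): L (options (1,5)(W), (0,5)(W), (2,3)(W), (2,0)(W), (1,4)(W) are all W)
(3,0): L (options (2,0)(W), (1,0)(W) are all W)
(3,1): L (options (2,1)(W), (1,1)(W), (2,0)(W) are all W)
(3,4): L (options (2,4)(W), (1,4)(W), (3,2)(W), (2,3)(W) are all W)
(3,7): L (options (2,7)(W), (1,7)(W), (3,5)(W), (3,2)(W), (2,6)(W) are all W)
(3,8): L (options (2,8)(W), (1,8)(W), (3,6)(W), (3,3)(W), (2,7)(W) are all W)
(4,3): L (options (3,3)(W), (2,3)(W), (4,1)(W), (3,2)(W) are all W)
(4,6): L (options (3,6)(W), (2,6)(W), (4,4)(W), (4,1)(W), (3,5)(W) are all W)
(5,2): L (options (4,2)(W), (3,2)(W), (5,0)(W), (4,1)(W) are all W)
(5,5): L (options (4,5)(W), (3,5)(W), (5,3)(W), (5,0)(W), (4,4)(W) are all W)
(6,0): L (options (5,0)(W), (4,0)(W) are all W)
(6,1): L (options (5,1)(W), (4,1)(W), (5,0)(W) are all W)
(6,4): L (options (5,4)(W), (4,4)(W), (6,2)(W), (5,3)(W) are all W)
(6,7): L (options (5,7)(W), (4,7)(W), (6,5)(W), (6,2)(W), (5,6)(W) are all W)
(6,8): L (options (5,8)(W), (4,8)(W), (6,6)(W), (6,3)(W), (5,7)(W) are all W)
Every other cell has at least one move into one of the L cells above, so it is W.
Every move from (6,8) reaches a W position, so the mover loses.

The second player wins.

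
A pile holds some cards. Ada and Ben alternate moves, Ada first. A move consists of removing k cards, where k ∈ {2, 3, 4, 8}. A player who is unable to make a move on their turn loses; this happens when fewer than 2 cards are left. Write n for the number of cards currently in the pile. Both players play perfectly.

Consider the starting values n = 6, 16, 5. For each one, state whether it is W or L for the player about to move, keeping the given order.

6: L, 16: W, 5: W

Label each position W (a win for the player to move) or L (a loss). A position with no legal move is L; any other position is W exactly when some move reaches an L, and L when every move reaches a W.
n=0: no move → L
n=1: no move → L
n=2: can move to 0, which is L ⇒ W
n=3: can move to 1, which is L ⇒ W
n=4: can move to 1, which is L ⇒ W
n=5: can move to 1, which is L ⇒ W
n=6: moves to 4(W), 3(W), 2(W); every one is W ⇒ L
n=7: moves to 5(W), 4(W), 3(W); every one is W ⇒ L
n=8: can move to 6, which is L ⇒ W
n=9: can move to 7, which is L ⇒ W
n=10: can move to 7, which is L ⇒ W
n=11: can move to 7, which is L ⇒ W
n=12: moves to 10(W), 9(W), 8(W), 4(W); every one is W ⇒ L
n=13: moves to 11(W), 10(W), 9(W), 5(W); every one is W ⇒ L
n=14: can move to 12, which is L ⇒ W
n=15: can move to 13, which is L ⇒ W
n=16: can move to 13, which is L ⇒ W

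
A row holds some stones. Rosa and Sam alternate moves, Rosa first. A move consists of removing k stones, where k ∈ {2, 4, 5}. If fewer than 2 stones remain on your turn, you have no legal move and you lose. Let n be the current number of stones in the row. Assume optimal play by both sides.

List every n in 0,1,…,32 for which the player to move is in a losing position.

0, 1, 7, 8, 14, 15, 21, 22, 28, 29

Use the standard recursion: the mover loses at a terminal position; elsewhere, the mover wins exactly when some move hands the opponent an L position.
n=0: no move → L
n=1: no move → L
n=2: W (go to 0, an L position)
n=3: W (go to 1, an L position)
n=4: W (go to 0, an L position)
n=5: W (go to 1, an L position)
n=6: W (go to 1, an L position)
n=7: L (options 5(W), 3(W), 2(W) are all W)
n=8: L (options 6(W), 4(W), 3(W) are all W)
n=9: W (go to 7, an L position)
n=10: W (go to 8, an L position)
n=11: W (go to 7, an L position)
n=12: W (go to 8, an L position)
n=13: W (go to 8, an L position)
n=14: L (options 12(W), 10(W), 9(W) are all W)
n=15: L (options 13(W), 11(W), 10(W) are all W)
n=16: W (go to 14, an L position)
n=17: W (go to 15, an L position)
n=18: W (go to 14, an L position)
n=19: W (go to 15, an L position)
n=20: W (go to 15, an L position)
n=21: L (options 19(W), 17(W), 16(W) are all W)
n=22: L (options 20(W), 18(W), 17(W) are all W)
n=23: W (go to 21, an L position)
n=24: W (go to 22, an L position)
n=25: W (go to 21, an L position)
n=26: W (go to 22, an L position)
n=27: W (go to 22, an L position)
n=28: L (options 26(W), 24(W), 23(W) are all W)
n=29: L (options 27(W), 25(W), 24(W) are all W)
n=30: W (go to 28, an L position)
n=31: W (go to 29, an L position)
n=32: W (go to 28, an L position)
The losing starting values of n are exactly the entries labelled L in this table (10 of them).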